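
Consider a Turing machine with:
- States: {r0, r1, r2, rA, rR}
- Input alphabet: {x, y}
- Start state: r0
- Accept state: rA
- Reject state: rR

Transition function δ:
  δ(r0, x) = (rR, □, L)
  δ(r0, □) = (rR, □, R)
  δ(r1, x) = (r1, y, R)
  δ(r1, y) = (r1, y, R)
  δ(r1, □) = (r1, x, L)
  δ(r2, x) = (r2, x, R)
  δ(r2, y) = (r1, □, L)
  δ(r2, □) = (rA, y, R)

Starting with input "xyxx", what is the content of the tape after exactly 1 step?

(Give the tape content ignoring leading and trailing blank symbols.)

Execution trace:
Initial: [r0]xyxx
Step 1: δ(r0, x) = (rR, □, L) → [rR]□□yxx

The machine reaches the reject state rR and halts.

After 1 step, the tape (ignoring leading/trailing blanks) is: yxx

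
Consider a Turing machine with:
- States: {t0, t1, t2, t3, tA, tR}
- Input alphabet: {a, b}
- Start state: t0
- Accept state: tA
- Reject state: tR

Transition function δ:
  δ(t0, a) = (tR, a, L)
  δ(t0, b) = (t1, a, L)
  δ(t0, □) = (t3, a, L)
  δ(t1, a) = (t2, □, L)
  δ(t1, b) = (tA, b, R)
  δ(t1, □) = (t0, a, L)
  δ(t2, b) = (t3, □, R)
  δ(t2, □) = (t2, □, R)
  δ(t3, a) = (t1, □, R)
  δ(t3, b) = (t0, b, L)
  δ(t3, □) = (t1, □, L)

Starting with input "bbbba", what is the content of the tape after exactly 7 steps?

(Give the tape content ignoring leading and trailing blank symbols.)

Execution trace:
Initial: [t0]bbbba
Step 1: δ(t0, b) = (t1, a, L) → [t1]□abbba
Step 2: δ(t1, □) = (t0, a, L) → [t0]□aabbba
Step 3: δ(t0, □) = (t3, a, L) → [t3]□aaabbba
Step 4: δ(t3, □) = (t1, □, L) → [t1]□□aaabbba
Step 5: δ(t1, □) = (t0, a, L) → [t0]□a□aaabbba
Step 6: δ(t0, □) = (t3, a, L) → [t3]□aa□aaabbba
Step 7: δ(t3, □) = (t1, □, L) → [t1]□□aa□aaabbba

After 7 steps, the tape (ignoring leading/trailing blanks) is: aa□aaabbba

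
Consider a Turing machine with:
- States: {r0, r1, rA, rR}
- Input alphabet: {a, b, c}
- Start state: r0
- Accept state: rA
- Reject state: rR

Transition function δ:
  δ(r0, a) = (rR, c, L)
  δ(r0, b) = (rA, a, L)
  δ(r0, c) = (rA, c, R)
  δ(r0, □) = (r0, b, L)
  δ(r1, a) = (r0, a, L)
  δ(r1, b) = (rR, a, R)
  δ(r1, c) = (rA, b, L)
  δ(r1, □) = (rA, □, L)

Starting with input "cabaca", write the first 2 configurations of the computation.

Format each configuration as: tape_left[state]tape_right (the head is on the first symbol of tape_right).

Transitions applied:
Step 1: δ(r0, c) = (rA, c, R)

The first 2 configurations are:
[r0]cabaca ⊢ c[rA]abaca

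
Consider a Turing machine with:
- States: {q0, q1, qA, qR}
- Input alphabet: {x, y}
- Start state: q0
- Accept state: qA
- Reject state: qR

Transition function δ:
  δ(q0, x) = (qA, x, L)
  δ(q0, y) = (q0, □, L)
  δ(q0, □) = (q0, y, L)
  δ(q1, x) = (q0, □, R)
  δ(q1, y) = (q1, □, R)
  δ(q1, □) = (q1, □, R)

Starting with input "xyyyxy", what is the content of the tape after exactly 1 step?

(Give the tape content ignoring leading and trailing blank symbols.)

Execution trace:
Initial: [q0]xyyyxy
Step 1: δ(q0, x) = (qA, x, L) → [qA]□xyyyxy

The machine reaches the accept state qA and halts.

After 1 step, the tape (ignoring leading/trailing blanks) is: xyyyxy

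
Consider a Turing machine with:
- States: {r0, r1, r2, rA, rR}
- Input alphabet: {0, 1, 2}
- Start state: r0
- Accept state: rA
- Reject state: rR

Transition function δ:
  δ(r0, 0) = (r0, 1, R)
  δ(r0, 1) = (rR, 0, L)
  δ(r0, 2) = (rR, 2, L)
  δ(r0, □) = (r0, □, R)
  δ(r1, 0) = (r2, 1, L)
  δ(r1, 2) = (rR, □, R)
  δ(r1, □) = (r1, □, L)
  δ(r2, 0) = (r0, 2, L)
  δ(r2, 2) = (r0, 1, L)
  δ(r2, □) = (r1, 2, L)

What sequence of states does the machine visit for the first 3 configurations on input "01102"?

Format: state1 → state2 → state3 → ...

Execution trace:
Initial: [r0]01102
Step 1: δ(r0, 0) = (r0, 1, R) → 1[r0]1102
Step 2: δ(r0, 1) = (rR, 0, L) → [rR]10102

The machine reaches the reject state rR and halts.

State sequence: r0 → r0 → rR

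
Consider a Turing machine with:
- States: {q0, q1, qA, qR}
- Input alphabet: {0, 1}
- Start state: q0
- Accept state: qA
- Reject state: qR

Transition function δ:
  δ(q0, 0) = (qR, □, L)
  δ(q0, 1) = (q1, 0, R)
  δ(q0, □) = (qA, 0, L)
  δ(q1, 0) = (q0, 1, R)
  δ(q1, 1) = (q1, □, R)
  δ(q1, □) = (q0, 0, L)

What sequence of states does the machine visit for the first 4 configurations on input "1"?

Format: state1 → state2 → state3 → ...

Execution trace:
Initial: [q0]1
Step 1: δ(q0, 1) = (q1, 0, R) → 0[q1]□
Step 2: δ(q1, □) = (q0, 0, L) → [q0]00
Step 3: δ(q0, 0) = (qR, □, L) → [qR]□□0

The machine reaches the reject state qR and halts.

State sequence: q0 → q1 → q0 → qR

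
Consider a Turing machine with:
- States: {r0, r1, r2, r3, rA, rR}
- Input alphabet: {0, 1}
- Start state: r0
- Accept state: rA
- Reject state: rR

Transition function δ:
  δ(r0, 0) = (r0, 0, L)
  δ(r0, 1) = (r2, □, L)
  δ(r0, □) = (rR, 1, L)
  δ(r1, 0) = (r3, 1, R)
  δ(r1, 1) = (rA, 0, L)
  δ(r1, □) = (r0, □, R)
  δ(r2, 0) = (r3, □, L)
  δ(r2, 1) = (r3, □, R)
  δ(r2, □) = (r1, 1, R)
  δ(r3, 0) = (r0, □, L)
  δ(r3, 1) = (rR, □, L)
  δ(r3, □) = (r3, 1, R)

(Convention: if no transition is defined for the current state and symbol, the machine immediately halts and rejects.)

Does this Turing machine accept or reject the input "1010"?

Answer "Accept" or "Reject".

Execution trace:
Initial: [r0]1010
Step 1: δ(r0, 1) = (r2, □, L) → [r2]□□010
Step 2: δ(r2, □) = (r1, 1, R) → 1[r1]□010
Step 3: δ(r1, □) = (r0, □, R) → 1□[r0]010
Step 4: δ(r0, 0) = (r0, 0, L) → 1[r0]□010
Step 5: δ(r0, □) = (rR, 1, L) → [rR]11010

The machine reaches the reject state rR and halts.

Answer: Reject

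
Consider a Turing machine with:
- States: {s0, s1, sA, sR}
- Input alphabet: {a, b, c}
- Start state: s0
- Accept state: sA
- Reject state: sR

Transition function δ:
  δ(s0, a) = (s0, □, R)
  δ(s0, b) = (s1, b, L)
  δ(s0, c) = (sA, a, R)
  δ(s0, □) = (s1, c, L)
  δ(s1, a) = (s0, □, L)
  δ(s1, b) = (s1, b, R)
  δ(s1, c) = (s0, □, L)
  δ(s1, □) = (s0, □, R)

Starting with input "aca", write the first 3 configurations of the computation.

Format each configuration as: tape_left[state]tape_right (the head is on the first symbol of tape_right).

Transitions applied:
Step 1: δ(s0, a) = (s0, □, R)
Step 2: δ(s0, c) = (sA, a, R)

The first 3 configurations are:
[s0]aca ⊢ □[s0]ca ⊢ □a[sA]a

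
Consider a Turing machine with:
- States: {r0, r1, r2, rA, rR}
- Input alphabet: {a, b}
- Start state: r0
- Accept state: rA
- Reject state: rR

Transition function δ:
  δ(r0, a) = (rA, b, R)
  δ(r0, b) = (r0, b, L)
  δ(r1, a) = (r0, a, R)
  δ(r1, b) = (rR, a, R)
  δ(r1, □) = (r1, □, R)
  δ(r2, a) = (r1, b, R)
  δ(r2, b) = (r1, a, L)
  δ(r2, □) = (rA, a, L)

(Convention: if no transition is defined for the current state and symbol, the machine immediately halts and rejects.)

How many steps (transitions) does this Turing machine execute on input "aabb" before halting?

Execution trace:
Initial: [r0]aabb
Step 1: δ(r0, a) = (rA, b, R) → b[rA]abb

The machine reaches the accept state rA and halts.

The machine executed 1 step before halting.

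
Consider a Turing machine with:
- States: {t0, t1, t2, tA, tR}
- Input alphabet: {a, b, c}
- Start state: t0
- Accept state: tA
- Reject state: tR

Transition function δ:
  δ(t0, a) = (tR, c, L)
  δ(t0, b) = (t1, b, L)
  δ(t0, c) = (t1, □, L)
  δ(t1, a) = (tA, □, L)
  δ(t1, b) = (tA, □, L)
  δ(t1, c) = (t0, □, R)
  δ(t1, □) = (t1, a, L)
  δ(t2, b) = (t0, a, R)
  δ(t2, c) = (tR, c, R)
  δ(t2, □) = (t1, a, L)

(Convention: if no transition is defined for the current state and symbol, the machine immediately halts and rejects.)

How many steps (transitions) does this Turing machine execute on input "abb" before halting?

Execution trace:
Initial: [t0]abb
Step 1: δ(t0, a) = (tR, c, L) → [tR]□cbb

The machine reaches the reject state tR and halts.

The machine executed 1 step before halting.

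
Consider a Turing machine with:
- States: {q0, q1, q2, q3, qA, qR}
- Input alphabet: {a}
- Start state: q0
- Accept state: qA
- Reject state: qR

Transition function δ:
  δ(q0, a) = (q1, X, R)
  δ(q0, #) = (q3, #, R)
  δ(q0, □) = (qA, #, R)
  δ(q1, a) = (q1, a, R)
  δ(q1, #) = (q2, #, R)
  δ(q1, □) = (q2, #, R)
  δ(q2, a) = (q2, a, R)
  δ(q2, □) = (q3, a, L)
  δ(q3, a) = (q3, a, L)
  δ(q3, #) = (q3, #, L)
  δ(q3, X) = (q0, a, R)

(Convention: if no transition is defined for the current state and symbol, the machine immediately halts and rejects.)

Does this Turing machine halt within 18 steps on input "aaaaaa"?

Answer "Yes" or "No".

Execution trace:
Initial: [q0]aaaaaa
Step 1: δ(q0, a) = (q1, X, R) → X[q1]aaaaa
Step 2: δ(q1, a) = (q1, a, R) → Xa[q1]aaaa
Step 3: δ(q1, a) = (q1, a, R) → Xaa[q1]aaa
Step 4: δ(q1, a) = (q1, a, R) → Xaaa[q1]aa
Step 5: δ(q1, a) = (q1, a, R) → Xaaaa[q1]a
Step 6: δ(q1, a) = (q1, a, R) → Xaaaaa[q1]□
Step 7: δ(q1, □) = (q2, #, R) → Xaaaaa#[q2]□
Step 8: δ(q2, □) = (q3, a, L) → Xaaaaa[q3]#a
Step 9: δ(q3, #) = (q3, #, L) → Xaaaa[q3]a#a
Step 10: δ(q3, a) = (q3, a, L) → Xaaa[q3]aa#a
Step 11: δ(q3, a) = (q3, a, L) → Xaa[q3]aaa#a
Step 12: δ(q3, a) = (q3, a, L) → Xa[q3]aaaa#a
Step 13: δ(q3, a) = (q3, a, L) → X[q3]aaaaa#a
Step 14: δ(q3, a) = (q3, a, L) → [q3]Xaaaaa#a
Step 15: δ(q3, X) = (q0, a, R) → a[q0]aaaaa#a
Step 16: δ(q0, a) = (q1, X, R) → aX[q1]aaaa#a
Step 17: δ(q1, a) = (q1, a, R) → aXa[q1]aaa#a
Step 18: δ(q1, a) = (q1, a, R) → aXaa[q1]aa#a

The machine has not reached a halting state after 18 steps.
The machine did not halt within the 18-step bound.

Answer: No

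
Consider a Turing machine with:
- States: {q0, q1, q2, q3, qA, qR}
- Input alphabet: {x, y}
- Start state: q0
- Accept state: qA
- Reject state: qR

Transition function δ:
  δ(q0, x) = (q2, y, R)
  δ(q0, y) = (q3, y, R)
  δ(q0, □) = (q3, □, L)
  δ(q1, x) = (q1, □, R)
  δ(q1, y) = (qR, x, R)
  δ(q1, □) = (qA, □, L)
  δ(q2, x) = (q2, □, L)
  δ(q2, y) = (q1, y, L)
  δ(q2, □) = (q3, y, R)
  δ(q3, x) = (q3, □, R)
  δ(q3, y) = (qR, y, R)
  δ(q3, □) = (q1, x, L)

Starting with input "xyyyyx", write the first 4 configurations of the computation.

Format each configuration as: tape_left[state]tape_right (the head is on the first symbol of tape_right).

Transitions applied:
Step 1: δ(q0, x) = (q2, y, R)
Step 2: δ(q2, y) = (q1, y, L)
Step 3: δ(q1, y) = (qR, x, R)

The first 4 configurations are:
[q0]xyyyyx ⊢ y[q2]yyyyx ⊢ [q1]yyyyyx ⊢ x[qR]yyyyx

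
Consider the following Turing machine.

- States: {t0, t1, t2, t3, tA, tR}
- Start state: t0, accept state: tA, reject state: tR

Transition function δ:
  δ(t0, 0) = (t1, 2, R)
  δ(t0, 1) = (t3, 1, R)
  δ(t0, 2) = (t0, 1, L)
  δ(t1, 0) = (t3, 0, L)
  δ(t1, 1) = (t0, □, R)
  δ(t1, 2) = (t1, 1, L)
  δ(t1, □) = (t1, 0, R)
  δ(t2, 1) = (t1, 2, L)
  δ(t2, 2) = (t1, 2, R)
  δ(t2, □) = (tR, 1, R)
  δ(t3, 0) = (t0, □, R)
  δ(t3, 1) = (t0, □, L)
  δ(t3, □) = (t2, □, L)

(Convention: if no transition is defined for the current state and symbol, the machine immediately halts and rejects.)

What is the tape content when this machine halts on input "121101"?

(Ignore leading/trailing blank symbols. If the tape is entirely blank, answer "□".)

Execution trace:
Initial: [t0]121101
Step 1: δ(t0, 1) = (t3, 1, R) → 1[t3]21101

No transition is defined for δ(t3, 2). By convention the machine halts and rejects.

Final tape (ignoring leading/trailing blanks): 121101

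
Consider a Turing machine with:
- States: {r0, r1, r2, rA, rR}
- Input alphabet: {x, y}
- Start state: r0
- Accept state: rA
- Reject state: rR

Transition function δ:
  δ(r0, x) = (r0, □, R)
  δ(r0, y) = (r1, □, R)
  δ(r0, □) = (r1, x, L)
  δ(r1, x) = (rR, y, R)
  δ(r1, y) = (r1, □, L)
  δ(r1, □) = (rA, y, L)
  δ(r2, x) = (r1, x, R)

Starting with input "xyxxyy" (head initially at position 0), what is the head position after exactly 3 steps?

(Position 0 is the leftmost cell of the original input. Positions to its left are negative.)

Execution trace (head position shown):
Step 0: [r0]xyxxyy  (head at position 0)
Step 1: move right → □[r0]yxxyy  (head at position 1)
Step 2: move right → □□[r1]xxyy  (head at position 2)
Step 3: move right → □□y[rR]xyy  (head at position 3)

After 3 steps, the head is at position 3.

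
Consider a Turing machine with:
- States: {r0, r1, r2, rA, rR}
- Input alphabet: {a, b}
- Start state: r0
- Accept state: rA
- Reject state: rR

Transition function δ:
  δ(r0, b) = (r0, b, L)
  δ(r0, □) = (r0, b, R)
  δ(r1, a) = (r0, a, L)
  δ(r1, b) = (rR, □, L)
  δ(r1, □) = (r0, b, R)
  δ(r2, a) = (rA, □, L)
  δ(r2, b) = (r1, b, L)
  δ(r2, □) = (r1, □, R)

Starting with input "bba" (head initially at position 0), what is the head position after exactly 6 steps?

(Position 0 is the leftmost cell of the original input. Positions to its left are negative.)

Execution trace (head position shown):
Step 0: [r0]bba  (head at position 0)
Step 1: move left → [r0]□bba  (head at position -1)
Step 2: move right → b[r0]bba  (head at position 0)
Step 3: move left → [r0]bbba  (head at position -1)
Step 4: move left → [r0]□bbba  (head at position -2)
Step 5: move right → b[r0]bbba  (head at position -1)
Step 6: move left → [r0]bbbba  (head at position -2)

After 6 steps, the head is at position -2.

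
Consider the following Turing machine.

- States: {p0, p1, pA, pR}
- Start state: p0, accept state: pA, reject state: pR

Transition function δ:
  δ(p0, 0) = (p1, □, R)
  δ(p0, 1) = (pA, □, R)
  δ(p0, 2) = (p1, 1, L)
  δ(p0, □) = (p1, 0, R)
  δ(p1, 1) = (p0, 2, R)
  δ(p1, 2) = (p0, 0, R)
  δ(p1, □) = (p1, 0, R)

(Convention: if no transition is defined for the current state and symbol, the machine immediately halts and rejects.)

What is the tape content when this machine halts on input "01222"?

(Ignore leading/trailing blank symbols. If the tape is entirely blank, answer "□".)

Execution trace:
Initial: [p0]01222
Step 1: δ(p0, 0) = (p1, □, R) → □[p1]1222
Step 2: δ(p1, 1) = (p0, 2, R) → □2[p0]222
Step 3: δ(p0, 2) = (p1, 1, L) → □[p1]2122
Step 4: δ(p1, 2) = (p0, 0, R) → □0[p0]122
Step 5: δ(p0, 1) = (pA, □, R) → □0□[pA]22

The machine reaches the accept state pA and halts.

Final tape (ignoring leading/trailing blanks): 0□22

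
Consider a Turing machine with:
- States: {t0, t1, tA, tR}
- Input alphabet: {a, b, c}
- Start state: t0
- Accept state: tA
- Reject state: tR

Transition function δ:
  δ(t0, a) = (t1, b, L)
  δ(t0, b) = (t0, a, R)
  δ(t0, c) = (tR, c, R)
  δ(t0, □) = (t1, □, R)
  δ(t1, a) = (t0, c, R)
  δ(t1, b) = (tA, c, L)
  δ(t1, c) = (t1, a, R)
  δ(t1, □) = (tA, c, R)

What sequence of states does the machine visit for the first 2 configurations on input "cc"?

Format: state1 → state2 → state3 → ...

Execution trace:
Initial: [t0]cc
Step 1: δ(t0, c) = (tR, c, R) → c[tR]c

The machine reaches the reject state tR and halts.

State sequence: t0 → tR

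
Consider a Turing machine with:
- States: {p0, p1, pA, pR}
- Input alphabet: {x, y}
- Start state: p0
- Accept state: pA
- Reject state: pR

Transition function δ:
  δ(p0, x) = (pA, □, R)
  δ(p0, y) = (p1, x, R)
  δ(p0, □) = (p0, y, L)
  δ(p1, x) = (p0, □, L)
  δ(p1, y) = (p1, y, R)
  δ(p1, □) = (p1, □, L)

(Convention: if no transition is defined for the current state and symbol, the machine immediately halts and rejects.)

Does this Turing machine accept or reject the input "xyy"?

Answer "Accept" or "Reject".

Execution trace:
Initial: [p0]xyy
Step 1: δ(p0, x) = (pA, □, R) → □[pA]yy

The machine reaches the accept state pA and halts.

Answer: Accept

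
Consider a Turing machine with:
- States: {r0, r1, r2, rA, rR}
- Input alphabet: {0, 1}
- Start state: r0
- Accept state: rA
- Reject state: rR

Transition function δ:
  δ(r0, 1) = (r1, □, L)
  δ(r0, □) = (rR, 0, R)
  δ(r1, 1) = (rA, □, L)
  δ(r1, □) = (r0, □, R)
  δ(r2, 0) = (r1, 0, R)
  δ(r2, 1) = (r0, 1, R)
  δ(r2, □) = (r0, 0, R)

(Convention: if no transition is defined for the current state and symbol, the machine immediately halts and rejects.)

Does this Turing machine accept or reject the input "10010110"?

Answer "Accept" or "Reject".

Execution trace:
Initial: [r0]10010110
Step 1: δ(r0, 1) = (r1, □, L) → [r1]□□0010110
Step 2: δ(r1, □) = (r0, □, R) → □[r0]□0010110
Step 3: δ(r0, □) = (rR, 0, R) → □0[rR]0010110

The machine reaches the reject state rR and halts.

Answer: Reject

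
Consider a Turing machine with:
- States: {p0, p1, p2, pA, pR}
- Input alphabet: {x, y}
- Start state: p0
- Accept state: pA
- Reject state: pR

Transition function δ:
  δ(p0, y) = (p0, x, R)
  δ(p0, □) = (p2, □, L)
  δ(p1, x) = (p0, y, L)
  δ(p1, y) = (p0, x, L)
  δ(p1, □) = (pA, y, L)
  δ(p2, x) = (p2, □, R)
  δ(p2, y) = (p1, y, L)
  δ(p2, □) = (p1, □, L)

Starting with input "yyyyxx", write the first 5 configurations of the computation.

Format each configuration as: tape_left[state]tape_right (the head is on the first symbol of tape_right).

Transitions applied:
Step 1: δ(p0, y) = (p0, x, R)
Step 2: δ(p0, y) = (p0, x, R)
Step 3: δ(p0, y) = (p0, x, R)
Step 4: δ(p0, y) = (p0, x, R)

The first 5 configurations are:
[p0]yyyyxx ⊢ x[p0]yyyxx ⊢ xx[p0]yyxx ⊢ xxx[p0]yxx ⊢ xxxx[p0]xx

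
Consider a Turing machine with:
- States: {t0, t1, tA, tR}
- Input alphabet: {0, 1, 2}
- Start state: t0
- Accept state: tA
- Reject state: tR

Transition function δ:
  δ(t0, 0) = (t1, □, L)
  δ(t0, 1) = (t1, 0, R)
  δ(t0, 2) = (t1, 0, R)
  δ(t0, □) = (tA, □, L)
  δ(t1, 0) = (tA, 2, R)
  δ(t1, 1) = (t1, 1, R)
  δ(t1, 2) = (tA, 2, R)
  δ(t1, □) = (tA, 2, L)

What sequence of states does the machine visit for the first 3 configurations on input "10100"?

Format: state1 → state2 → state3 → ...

Execution trace:
Initial: [t0]10100
Step 1: δ(t0, 1) = (t1, 0, R) → 0[t1]0100
Step 2: δ(t1, 0) = (tA, 2, R) → 02[tA]100

The machine reaches the accept state tA and halts.

State sequence: t0 → t1 → tA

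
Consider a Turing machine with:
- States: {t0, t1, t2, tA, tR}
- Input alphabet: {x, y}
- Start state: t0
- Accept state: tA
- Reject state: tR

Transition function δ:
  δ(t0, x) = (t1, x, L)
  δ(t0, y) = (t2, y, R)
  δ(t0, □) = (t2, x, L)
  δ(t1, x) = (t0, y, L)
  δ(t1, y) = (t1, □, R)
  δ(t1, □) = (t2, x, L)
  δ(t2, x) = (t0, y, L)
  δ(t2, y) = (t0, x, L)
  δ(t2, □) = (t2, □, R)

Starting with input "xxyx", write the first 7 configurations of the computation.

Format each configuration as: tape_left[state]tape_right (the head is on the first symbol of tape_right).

Transitions applied:
Step 1: δ(t0, x) = (t1, x, L)
Step 2: δ(t1, □) = (t2, x, L)
Step 3: δ(t2, □) = (t2, □, R)
Step 4: δ(t2, x) = (t0, y, L)
Step 5: δ(t0, □) = (t2, x, L)
Step 6: δ(t2, □) = (t2, □, R)

The first 7 configurations are:
[t0]xxyx ⊢ [t1]□xxyx ⊢ [t2]□xxxyx ⊢ □[t2]xxxyx ⊢ [t0]□yxxyx ⊢ [t2]□xyxxyx ⊢ □[t2]xyxxyx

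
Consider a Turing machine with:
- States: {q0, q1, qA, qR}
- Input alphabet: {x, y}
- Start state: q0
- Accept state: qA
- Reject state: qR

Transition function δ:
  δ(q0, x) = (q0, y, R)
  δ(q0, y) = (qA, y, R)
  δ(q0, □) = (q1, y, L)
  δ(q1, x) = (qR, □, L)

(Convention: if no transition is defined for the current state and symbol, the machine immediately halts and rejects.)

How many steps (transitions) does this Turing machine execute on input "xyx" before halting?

Execution trace:
Initial: [q0]xyx
Step 1: δ(q0, x) = (q0, y, R) → y[q0]yx
Step 2: δ(q0, y) = (qA, y, R) → yy[qA]x

The machine reaches the accept state qA and halts.

The machine executed 2 steps before halting.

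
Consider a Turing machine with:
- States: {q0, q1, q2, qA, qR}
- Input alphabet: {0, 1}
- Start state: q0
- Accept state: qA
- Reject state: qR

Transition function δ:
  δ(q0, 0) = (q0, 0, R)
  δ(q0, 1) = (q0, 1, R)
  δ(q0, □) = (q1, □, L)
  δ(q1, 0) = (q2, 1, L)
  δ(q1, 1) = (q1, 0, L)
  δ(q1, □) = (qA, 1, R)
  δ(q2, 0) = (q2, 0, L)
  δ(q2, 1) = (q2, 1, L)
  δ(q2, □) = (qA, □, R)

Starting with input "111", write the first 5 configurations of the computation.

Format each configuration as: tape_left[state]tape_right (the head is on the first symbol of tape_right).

Transitions applied:
Step 1: δ(q0, 1) = (q0, 1, R)
Step 2: δ(q0, 1) = (q0, 1, R)
Step 3: δ(q0, 1) = (q0, 1, R)
Step 4: δ(q0, □) = (q1, □, L)

The first 5 configurations are:
[q0]111 ⊢ 1[q0]11 ⊢ 11[q0]1 ⊢ 111[q0]□ ⊢ 11[q1]1□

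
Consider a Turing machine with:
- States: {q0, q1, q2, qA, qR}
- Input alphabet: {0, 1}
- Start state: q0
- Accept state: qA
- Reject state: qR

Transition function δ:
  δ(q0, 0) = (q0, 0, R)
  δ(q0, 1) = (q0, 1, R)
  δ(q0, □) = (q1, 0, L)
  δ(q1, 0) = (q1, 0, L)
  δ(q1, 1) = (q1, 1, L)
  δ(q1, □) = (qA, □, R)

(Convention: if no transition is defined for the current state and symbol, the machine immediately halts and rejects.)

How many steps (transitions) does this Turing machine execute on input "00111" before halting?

Execution trace:
Initial: [q0]00111
Step 1: δ(q0, 0) = (q0, 0, R) → 0[q0]0111
Step 2: δ(q0, 0) = (q0, 0, R) → 00[q0]111
Step 3: δ(q0, 1) = (q0, 1, R) → 001[q0]11
Step 4: δ(q0, 1) = (q0, 1, R) → 0011[q0]1
Step 5: δ(q0, 1) = (q0, 1, R) → 00111[q0]□
Step 6: δ(q0, □) = (q1, 0, L) → 0011[q1]10
Step 7: δ(q1, 1) = (q1, 1, L) → 001[q1]110
Step 8: δ(q1, 1) = (q1, 1, L) → 00[q1]1110
Step 9: δ(q1, 1) = (q1, 1, L) → 0[q1]01110
Step 10: δ(q1, 0) = (q1, 0, L) → [q1]001110
Step 11: δ(q1, 0) = (q1, 0, L) → [q1]□001110
Step 12: δ(q1, □) = (qA, □, R) → □[qA]001110

The machine reaches the accept state qA and halts.

The machine executed 12 steps before halting.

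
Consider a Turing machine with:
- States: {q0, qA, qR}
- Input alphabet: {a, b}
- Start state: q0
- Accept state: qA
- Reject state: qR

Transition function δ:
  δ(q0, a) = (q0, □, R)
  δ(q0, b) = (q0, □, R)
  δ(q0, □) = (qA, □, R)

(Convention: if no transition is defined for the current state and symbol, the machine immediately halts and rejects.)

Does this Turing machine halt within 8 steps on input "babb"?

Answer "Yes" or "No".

Execution trace:
Initial: [q0]babb
Step 1: δ(q0, b) = (q0, □, R) → □[q0]abb
Step 2: δ(q0, a) = (q0, □, R) → □□[q0]bb
Step 3: δ(q0, b) = (q0, □, R) → □□□[q0]b
Step 4: δ(q0, b) = (q0, □, R) → □□□□[q0]□
Step 5: δ(q0, □) = (qA, □, R) → □□□□□[qA]□

The machine reaches the accept state qA and halts.
The machine halted after 5 steps (within the 8-step bound).

Answer: Yes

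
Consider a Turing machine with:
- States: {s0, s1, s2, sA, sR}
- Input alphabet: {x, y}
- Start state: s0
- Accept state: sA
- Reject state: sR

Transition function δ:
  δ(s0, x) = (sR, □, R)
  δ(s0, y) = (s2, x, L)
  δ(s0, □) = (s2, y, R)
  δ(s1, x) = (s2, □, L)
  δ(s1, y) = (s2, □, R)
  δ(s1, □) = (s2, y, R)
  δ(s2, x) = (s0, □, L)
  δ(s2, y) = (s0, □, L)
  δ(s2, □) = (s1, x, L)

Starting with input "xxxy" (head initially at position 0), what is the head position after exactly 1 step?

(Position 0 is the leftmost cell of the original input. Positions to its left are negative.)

Execution trace (head position shown):
Step 0: [s0]xxxy  (head at position 0)
Step 1: move right → □[sR]xxy  (head at position 1)

After 1 step, the head is at position 1.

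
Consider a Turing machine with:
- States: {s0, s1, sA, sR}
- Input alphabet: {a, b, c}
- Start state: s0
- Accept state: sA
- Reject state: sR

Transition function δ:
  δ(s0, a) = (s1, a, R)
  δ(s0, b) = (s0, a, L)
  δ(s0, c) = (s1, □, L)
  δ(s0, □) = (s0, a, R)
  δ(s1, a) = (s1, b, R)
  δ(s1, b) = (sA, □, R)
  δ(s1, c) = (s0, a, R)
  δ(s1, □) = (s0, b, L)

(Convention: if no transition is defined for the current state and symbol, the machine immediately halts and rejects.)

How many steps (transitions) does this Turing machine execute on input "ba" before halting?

Execution trace:
Initial: [s0]ba
Step 1: δ(s0, b) = (s0, a, L) → [s0]□aa
Step 2: δ(s0, □) = (s0, a, R) → a[s0]aa
Step 3: δ(s0, a) = (s1, a, R) → aa[s1]a
Step 4: δ(s1, a) = (s1, b, R) → aab[s1]□
Step 5: δ(s1, □) = (s0, b, L) → aa[s0]bb
Step 6: δ(s0, b) = (s0, a, L) → a[s0]aab
Step 7: δ(s0, a) = (s1, a, R) → aa[s1]ab
Step 8: δ(s1, a) = (s1, b, R) → aab[s1]b
Step 9: δ(s1, b) = (sA, □, R) → aab□[sA]□

The machine reaches the accept state sA and halts.

The machine executed 9 steps before halting.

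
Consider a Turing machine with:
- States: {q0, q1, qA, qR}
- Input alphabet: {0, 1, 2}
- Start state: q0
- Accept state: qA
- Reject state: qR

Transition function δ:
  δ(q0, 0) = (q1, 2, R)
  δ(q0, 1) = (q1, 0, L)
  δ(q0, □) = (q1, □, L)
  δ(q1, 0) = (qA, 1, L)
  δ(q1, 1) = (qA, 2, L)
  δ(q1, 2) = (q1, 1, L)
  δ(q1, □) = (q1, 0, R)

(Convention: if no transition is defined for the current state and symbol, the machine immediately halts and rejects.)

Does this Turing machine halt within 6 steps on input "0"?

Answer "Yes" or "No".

Execution trace:
Initial: [q0]0
Step 1: δ(q0, 0) = (q1, 2, R) → 2[q1]□
Step 2: δ(q1, □) = (q1, 0, R) → 20[q1]□
Step 3: δ(q1, □) = (q1, 0, R) → 200[q1]□
Step 4: δ(q1, □) = (q1, 0, R) → 2000[q1]□
Step 5: δ(q1, □) = (q1, 0, R) → 20000[q1]□
Step 6: δ(q1, □) = (q1, 0, R) → 200000[q1]□

The machine has not reached a halting state after 6 steps.
The machine did not halt within the 6-step bound.

Answer: No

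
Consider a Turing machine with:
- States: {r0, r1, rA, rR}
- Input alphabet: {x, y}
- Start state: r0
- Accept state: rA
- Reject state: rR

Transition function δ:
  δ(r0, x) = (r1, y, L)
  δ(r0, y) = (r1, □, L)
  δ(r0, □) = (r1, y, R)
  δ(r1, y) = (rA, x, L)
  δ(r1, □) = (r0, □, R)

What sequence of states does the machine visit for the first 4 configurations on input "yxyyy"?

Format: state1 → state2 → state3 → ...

Execution trace:
Initial: [r0]yxyyy
Step 1: δ(r0, y) = (r1, □, L) → [r1]□□xyyy
Step 2: δ(r1, □) = (r0, □, R) → □[r0]□xyyy
Step 3: δ(r0, □) = (r1, y, R) → □y[r1]xyyy

No transition is defined for δ(r1, x). By convention the machine halts and rejects.

State sequence: r0 → r1 → r0 → r1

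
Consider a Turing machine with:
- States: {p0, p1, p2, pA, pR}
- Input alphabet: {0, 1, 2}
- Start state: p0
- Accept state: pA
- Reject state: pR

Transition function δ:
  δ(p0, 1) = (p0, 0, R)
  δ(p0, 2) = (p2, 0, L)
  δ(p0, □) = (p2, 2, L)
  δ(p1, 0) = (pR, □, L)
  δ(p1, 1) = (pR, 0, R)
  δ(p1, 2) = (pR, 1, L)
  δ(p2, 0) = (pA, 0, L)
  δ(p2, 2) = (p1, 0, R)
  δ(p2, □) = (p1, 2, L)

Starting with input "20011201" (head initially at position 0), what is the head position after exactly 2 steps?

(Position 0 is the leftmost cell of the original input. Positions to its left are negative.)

Execution trace (head position shown):
Step 0: [p0]20011201  (head at position 0)
Step 1: move left → [p2]□00011201  (head at position -1)
Step 2: move left → [p1]□200011201  (head at position -2)

After 2 steps, the head is at position -2.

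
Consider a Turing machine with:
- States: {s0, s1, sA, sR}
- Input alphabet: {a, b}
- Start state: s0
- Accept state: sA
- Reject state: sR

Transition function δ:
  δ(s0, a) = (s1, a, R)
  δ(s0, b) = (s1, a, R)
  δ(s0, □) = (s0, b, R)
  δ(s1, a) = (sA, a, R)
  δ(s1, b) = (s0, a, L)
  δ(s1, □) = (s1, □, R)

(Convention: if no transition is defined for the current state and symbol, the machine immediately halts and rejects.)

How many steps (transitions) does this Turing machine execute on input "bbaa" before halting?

Execution trace:
Initial: [s0]bbaa
Step 1: δ(s0, b) = (s1, a, R) → a[s1]baa
Step 2: δ(s1, b) = (s0, a, L) → [s0]aaaa
Step 3: δ(s0, a) = (s1, a, R) → a[s1]aaa
Step 4: δ(s1, a) = (sA, a, R) → aa[sA]aa

The machine reaches the accept state sA and halts.

The machine executed 4 steps before halting.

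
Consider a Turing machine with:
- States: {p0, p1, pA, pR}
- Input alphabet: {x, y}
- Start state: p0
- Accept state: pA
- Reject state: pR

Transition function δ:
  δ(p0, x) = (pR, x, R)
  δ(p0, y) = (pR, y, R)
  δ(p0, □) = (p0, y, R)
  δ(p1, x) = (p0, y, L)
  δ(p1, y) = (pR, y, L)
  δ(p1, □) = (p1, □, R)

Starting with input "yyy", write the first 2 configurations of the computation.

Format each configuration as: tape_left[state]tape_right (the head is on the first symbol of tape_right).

Transitions applied:
Step 1: δ(p0, y) = (pR, y, R)

The first 2 configurations are:
[p0]yyy ⊢ y[pR]yy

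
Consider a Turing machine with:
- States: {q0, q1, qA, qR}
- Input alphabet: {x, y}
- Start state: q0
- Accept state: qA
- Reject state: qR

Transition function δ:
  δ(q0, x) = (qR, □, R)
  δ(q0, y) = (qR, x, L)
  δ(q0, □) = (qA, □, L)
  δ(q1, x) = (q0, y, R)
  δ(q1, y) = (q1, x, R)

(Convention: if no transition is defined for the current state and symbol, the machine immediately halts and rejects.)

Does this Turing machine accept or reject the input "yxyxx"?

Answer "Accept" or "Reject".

Execution trace:
Initial: [q0]yxyxx
Step 1: δ(q0, y) = (qR, x, L) → [qR]□xxyxx

The machine reaches the reject state qR and halts.

Answer: Reject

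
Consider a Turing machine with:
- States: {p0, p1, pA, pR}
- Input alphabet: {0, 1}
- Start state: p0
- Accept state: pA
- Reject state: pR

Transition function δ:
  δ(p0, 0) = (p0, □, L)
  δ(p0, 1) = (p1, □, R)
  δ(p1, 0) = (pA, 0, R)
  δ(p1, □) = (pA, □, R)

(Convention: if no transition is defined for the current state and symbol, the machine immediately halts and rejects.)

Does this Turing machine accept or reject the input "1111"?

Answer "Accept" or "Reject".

Execution trace:
Initial: [p0]1111
Step 1: δ(p0, 1) = (p1, □, R) → □[p1]111

No transition is defined for δ(p1, 1). By convention the machine halts and rejects.

Answer: Reject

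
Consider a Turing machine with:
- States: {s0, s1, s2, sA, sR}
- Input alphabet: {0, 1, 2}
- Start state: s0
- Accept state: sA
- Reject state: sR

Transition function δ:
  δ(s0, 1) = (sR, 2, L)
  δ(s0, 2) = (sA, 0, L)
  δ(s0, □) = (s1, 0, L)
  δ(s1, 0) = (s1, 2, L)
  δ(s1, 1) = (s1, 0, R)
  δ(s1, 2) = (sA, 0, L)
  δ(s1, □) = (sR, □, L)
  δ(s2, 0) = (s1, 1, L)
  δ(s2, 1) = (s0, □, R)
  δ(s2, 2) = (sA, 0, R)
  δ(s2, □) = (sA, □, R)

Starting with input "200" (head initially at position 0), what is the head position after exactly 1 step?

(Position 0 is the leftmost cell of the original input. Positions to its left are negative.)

Execution trace (head position shown):
Step 0: [s0]200  (head at position 0)
Step 1: move left → [sA]□000  (head at position -1)

After 1 step, the head is at position -1.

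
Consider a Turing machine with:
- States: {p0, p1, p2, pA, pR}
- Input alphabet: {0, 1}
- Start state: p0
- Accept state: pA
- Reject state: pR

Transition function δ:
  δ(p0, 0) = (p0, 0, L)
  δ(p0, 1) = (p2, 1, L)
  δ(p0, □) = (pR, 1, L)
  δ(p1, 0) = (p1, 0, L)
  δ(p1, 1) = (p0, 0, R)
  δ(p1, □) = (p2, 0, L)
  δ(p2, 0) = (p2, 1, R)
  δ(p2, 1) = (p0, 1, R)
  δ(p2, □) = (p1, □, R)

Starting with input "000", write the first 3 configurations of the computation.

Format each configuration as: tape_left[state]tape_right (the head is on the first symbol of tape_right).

Transitions applied:
Step 1: δ(p0, 0) = (p0, 0, L)
Step 2: δ(p0, □) = (pR, 1, L)

The first 3 configurations are:
[p0]000 ⊢ [p0]□000 ⊢ [pR]□1000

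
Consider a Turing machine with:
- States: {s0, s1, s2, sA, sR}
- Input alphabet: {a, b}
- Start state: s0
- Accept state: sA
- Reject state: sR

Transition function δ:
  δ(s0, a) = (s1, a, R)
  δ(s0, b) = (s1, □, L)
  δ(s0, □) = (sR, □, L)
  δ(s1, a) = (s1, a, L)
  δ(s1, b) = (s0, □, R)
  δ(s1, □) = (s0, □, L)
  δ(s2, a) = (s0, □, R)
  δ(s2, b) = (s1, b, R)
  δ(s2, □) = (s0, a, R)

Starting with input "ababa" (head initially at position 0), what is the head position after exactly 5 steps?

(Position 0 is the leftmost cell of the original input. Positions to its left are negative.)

Execution trace (head position shown):
Step 0: [s0]ababa  (head at position 0)
Step 1: move right → a[s1]baba  (head at position 1)
Step 2: move right → a□[s0]aba  (head at position 2)
Step 3: move right → a□a[s1]ba  (head at position 3)
Step 4: move right → a□a□[s0]a  (head at position 4)
Step 5: move right → a□a□a[s1]□  (head at position 5)

After 5 steps, the head is at position 5.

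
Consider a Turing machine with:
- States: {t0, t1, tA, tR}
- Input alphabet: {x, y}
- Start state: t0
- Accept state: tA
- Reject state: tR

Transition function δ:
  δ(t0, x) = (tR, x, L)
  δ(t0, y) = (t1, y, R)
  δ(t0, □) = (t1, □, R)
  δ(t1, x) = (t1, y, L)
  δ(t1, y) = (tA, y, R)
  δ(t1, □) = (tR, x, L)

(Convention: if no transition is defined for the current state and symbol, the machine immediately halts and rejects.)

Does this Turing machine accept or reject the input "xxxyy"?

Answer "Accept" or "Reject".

Execution trace:
Initial: [t0]xxxyy
Step 1: δ(t0, x) = (tR, x, L) → [tR]□xxxyy

The machine reaches the reject state tR and halts.

Answer: Reject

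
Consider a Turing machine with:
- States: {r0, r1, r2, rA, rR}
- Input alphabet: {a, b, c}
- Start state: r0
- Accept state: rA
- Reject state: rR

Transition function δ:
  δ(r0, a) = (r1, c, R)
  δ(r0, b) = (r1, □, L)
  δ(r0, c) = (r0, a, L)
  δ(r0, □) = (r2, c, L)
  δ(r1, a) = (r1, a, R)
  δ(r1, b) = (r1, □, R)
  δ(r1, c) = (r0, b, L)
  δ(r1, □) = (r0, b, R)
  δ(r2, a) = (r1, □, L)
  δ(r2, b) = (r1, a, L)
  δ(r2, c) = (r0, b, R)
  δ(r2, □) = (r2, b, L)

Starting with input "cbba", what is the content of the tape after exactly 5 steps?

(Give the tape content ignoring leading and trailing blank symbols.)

Execution trace:
Initial: [r0]cbba
Step 1: δ(r0, c) = (r0, a, L) → [r0]□abba
Step 2: δ(r0, □) = (r2, c, L) → [r2]□cabba
Step 3: δ(r2, □) = (r2, b, L) → [r2]□bcabba
Step 4: δ(r2, □) = (r2, b, L) → [r2]□bbcabba
Step 5: δ(r2, □) = (r2, b, L) → [r2]□bbbcabba

After 5 steps, the tape (ignoring leading/trailing blanks) is: bbbcabba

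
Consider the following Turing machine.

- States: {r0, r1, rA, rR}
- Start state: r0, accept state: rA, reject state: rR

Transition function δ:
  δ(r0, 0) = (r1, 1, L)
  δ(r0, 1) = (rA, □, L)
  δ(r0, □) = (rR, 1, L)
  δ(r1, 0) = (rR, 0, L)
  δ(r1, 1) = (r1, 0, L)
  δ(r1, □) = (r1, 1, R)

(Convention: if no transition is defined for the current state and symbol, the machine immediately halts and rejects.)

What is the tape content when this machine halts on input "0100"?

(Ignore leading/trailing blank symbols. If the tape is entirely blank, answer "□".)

Execution trace:
Initial: [r0]0100
Step 1: δ(r0, 0) = (r1, 1, L) → [r1]□1100
Step 2: δ(r1, □) = (r1, 1, R) → 1[r1]1100
Step 3: δ(r1, 1) = (r1, 0, L) → [r1]10100
Step 4: δ(r1, 1) = (r1, 0, L) → [r1]□00100
Step 5: δ(r1, □) = (r1, 1, R) → 1[r1]00100
Step 6: δ(r1, 0) = (rR, 0, L) → [rR]100100

The machine reaches the reject state rR and halts.

Final tape (ignoring leading/trailing blanks): 100100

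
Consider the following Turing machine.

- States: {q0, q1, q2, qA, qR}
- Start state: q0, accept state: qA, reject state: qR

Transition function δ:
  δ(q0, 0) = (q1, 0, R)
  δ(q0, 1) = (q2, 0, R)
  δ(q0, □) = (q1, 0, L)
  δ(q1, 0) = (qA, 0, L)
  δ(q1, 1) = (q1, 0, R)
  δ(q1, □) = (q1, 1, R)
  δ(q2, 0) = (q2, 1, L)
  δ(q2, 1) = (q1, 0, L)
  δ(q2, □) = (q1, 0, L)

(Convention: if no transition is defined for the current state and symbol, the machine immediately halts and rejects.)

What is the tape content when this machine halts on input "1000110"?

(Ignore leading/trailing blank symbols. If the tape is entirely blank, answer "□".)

Execution trace:
Initial: [q0]1000110
Step 1: δ(q0, 1) = (q2, 0, R) → 0[q2]000110
Step 2: δ(q2, 0) = (q2, 1, L) → [q2]0100110
Step 3: δ(q2, 0) = (q2, 1, L) → [q2]□1100110
Step 4: δ(q2, □) = (q1, 0, L) → [q1]□01100110
Step 5: δ(q1, □) = (q1, 1, R) → 1[q1]01100110
Step 6: δ(q1, 0) = (qA, 0, L) → [qA]101100110

The machine reaches the accept state qA and halts.

Final tape (ignoring leading/trailing blanks): 101100110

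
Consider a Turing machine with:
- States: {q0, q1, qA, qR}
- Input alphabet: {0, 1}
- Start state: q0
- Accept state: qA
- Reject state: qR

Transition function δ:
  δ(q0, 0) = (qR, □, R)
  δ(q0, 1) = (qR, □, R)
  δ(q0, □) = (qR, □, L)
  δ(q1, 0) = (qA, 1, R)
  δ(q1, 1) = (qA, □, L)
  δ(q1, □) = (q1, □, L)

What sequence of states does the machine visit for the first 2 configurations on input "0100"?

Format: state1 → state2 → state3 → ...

Execution trace:
Initial: [q0]0100
Step 1: δ(q0, 0) = (qR, □, R) → □[qR]100

The machine reaches the reject state qR and halts.

State sequence: q0 → qR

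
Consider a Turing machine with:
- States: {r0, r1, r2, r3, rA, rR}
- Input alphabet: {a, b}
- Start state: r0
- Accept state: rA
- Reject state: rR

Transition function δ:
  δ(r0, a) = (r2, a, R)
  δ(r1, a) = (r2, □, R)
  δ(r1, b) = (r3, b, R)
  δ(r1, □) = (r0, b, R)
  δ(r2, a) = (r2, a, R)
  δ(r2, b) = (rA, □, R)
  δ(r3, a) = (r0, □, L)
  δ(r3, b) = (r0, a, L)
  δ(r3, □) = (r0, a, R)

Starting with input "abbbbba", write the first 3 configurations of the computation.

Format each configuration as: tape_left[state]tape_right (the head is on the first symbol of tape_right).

Transitions applied:
Step 1: δ(r0, a) = (r2, a, R)
Step 2: δ(r2, b) = (rA, □, R)

The first 3 configurations are:
[r0]abbbbba ⊢ a[r2]bbbbba ⊢ a□[rA]bbbba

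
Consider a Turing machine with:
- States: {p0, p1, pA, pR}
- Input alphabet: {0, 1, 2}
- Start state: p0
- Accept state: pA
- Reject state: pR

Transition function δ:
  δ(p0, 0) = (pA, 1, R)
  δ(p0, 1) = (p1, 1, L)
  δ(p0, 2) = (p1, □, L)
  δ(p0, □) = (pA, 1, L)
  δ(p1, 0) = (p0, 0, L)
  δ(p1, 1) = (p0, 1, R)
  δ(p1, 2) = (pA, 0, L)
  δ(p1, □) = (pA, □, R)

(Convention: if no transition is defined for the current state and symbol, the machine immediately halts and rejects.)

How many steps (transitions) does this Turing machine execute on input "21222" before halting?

Execution trace:
Initial: [p0]21222
Step 1: δ(p0, 2) = (p1, □, L) → [p1]□□1222
Step 2: δ(p1, □) = (pA, □, R) → □[pA]□1222

The machine reaches the accept state pA and halts.

The machine executed 2 steps before halting.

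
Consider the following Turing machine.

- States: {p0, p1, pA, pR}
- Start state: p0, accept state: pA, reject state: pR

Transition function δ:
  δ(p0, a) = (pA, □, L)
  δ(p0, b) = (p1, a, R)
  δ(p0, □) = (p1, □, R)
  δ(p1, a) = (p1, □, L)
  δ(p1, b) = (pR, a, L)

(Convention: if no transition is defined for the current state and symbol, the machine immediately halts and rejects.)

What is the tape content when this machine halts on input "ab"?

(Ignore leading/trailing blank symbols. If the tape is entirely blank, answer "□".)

Execution trace:
Initial: [p0]ab
Step 1: δ(p0, a) = (pA, □, L) → [pA]□□b

The machine reaches the accept state pA and halts.

Final tape (ignoring leading/trailing blanks): b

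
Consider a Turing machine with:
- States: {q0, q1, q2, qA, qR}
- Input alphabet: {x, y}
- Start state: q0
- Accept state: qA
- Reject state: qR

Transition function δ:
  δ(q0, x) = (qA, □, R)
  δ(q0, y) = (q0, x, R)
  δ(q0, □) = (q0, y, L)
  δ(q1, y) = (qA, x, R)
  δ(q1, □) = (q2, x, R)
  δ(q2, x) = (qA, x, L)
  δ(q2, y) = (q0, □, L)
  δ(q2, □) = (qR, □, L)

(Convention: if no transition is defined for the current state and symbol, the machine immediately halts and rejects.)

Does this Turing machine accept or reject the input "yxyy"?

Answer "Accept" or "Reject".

Execution trace:
Initial: [q0]yxyy
Step 1: δ(q0, y) = (q0, x, R) → x[q0]xyy
Step 2: δ(q0, x) = (qA, □, R) → x□[qA]yy

The machine reaches the accept state qA and halts.

Answer: Accept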